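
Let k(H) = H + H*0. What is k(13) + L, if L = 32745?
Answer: 32758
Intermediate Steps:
k(H) = H (k(H) = H + 0 = H)
k(13) + L = 13 + 32745 = 32758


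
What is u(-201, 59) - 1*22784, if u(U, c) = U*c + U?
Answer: -34844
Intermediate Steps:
u(U, c) = U + U*c
u(-201, 59) - 1*22784 = -201*(1 + 59) - 1*22784 = -201*60 - 22784 = -12060 - 22784 = -34844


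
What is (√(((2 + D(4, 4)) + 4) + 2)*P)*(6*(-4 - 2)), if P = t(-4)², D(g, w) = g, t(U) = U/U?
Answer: -72*√3 ≈ -124.71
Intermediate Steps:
t(U) = 1
P = 1 (P = 1² = 1)
(√(((2 + D(4, 4)) + 4) + 2)*P)*(6*(-4 - 2)) = (√(((2 + 4) + 4) + 2)*1)*(6*(-4 - 2)) = (√((6 + 4) + 2)*1)*(6*(-6)) = (√(10 + 2)*1)*(-36) = (√12*1)*(-36) = ((2*√3)*1)*(-36) = (2*√3)*(-36) = -72*√3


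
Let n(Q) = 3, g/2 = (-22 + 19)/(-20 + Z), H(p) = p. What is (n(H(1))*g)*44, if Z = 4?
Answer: 99/2 ≈ 49.500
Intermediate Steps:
g = 3/8 (g = 2*((-22 + 19)/(-20 + 4)) = 2*(-3/(-16)) = 2*(-3*(-1/16)) = 2*(3/16) = 3/8 ≈ 0.37500)
(n(H(1))*g)*44 = (3*(3/8))*44 = (9/8)*44 = 99/2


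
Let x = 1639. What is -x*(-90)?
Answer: 147510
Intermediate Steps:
-x*(-90) = -1639*(-90) = -1*(-147510) = 147510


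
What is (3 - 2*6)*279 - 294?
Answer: -2805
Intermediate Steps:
(3 - 2*6)*279 - 294 = (3 - 12)*279 - 294 = -9*279 - 294 = -2511 - 294 = -2805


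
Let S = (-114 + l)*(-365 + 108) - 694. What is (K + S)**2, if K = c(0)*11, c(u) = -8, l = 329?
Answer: 3140145369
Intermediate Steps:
K = -88 (K = -8*11 = -88)
S = -55949 (S = (-114 + 329)*(-365 + 108) - 694 = 215*(-257) - 694 = -55255 - 694 = -55949)
(K + S)**2 = (-88 - 55949)**2 = (-56037)**2 = 3140145369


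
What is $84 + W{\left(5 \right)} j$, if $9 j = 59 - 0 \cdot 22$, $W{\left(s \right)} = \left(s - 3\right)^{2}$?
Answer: $\frac{992}{9} \approx 110.22$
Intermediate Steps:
$W{\left(s \right)} = \left(-3 + s\right)^{2}$
$j = \frac{59}{9}$ ($j = \frac{59 - 0 \cdot 22}{9} = \frac{59 - 0}{9} = \frac{59 + 0}{9} = \frac{1}{9} \cdot 59 = \frac{59}{9} \approx 6.5556$)
$84 + W{\left(5 \right)} j = 84 + \left(-3 + 5\right)^{2} \cdot \frac{59}{9} = 84 + 2^{2} \cdot \frac{59}{9} = 84 + 4 \cdot \frac{59}{9} = 84 + \frac{236}{9} = \frac{992}{9}$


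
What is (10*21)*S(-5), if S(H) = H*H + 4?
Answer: 6090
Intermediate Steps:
S(H) = 4 + H**2 (S(H) = H**2 + 4 = 4 + H**2)
(10*21)*S(-5) = (10*21)*(4 + (-5)**2) = 210*(4 + 25) = 210*29 = 6090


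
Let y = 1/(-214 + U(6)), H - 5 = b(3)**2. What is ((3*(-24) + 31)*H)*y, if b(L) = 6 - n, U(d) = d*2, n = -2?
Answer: 2829/202 ≈ 14.005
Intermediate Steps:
U(d) = 2*d
b(L) = 8 (b(L) = 6 - 1*(-2) = 6 + 2 = 8)
H = 69 (H = 5 + 8**2 = 5 + 64 = 69)
y = -1/202 (y = 1/(-214 + 2*6) = 1/(-214 + 12) = 1/(-202) = -1/202 ≈ -0.0049505)
((3*(-24) + 31)*H)*y = ((3*(-24) + 31)*69)*(-1/202) = ((-72 + 31)*69)*(-1/202) = -41*69*(-1/202) = -2829*(-1/202) = 2829/202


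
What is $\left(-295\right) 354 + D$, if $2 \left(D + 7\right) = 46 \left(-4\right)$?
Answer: $-104529$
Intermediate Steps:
$D = -99$ ($D = -7 + \frac{46 \left(-4\right)}{2} = -7 + \frac{1}{2} \left(-184\right) = -7 - 92 = -99$)
$\left(-295\right) 354 + D = \left(-295\right) 354 - 99 = -104430 - 99 = -104529$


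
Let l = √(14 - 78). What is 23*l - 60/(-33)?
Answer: 20/11 + 184*I ≈ 1.8182 + 184.0*I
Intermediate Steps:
l = 8*I (l = √(-64) = 8*I ≈ 8.0*I)
23*l - 60/(-33) = 23*(8*I) - 60/(-33) = 184*I - 60*(-1/33) = 184*I + 20/11 = 20/11 + 184*I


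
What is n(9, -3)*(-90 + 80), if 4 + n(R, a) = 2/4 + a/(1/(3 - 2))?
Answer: 65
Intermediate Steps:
n(R, a) = -7/2 + a (n(R, a) = -4 + (2/4 + a/(1/(3 - 2))) = -4 + (2*(¼) + a/(1/1)) = -4 + (½ + a/1) = -4 + (½ + a*1) = -4 + (½ + a) = -7/2 + a)
n(9, -3)*(-90 + 80) = (-7/2 - 3)*(-90 + 80) = -13/2*(-10) = 65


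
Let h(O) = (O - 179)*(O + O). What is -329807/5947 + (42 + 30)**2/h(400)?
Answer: -1821220261/32857175 ≈ -55.428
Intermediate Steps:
h(O) = 2*O*(-179 + O) (h(O) = (-179 + O)*(2*O) = 2*O*(-179 + O))
-329807/5947 + (42 + 30)**2/h(400) = -329807/5947 + (42 + 30)**2/((2*400*(-179 + 400))) = -329807*1/5947 + 72**2/((2*400*221)) = -329807/5947 + 5184/176800 = -329807/5947 + 5184*(1/176800) = -329807/5947 + 162/5525 = -1821220261/32857175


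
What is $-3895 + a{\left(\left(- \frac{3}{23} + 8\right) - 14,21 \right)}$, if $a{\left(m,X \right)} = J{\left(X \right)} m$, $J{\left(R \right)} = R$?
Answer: $- \frac{92546}{23} \approx -4023.7$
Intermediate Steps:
$a{\left(m,X \right)} = X m$
$-3895 + a{\left(\left(- \frac{3}{23} + 8\right) - 14,21 \right)} = -3895 + 21 \left(\left(- \frac{3}{23} + 8\right) - 14\right) = -3895 + 21 \left(\frac{181}{23} - 14\right) = -3895 + 21 \left(- \frac{141}{23}\right) = -3895 - \frac{2961}{23} = - \frac{92546}{23}$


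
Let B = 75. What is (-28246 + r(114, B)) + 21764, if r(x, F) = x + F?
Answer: -6293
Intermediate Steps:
r(x, F) = F + x
(-28246 + r(114, B)) + 21764 = (-28246 + (75 + 114)) + 21764 = (-28246 + 189) + 21764 = -28057 + 21764 = -6293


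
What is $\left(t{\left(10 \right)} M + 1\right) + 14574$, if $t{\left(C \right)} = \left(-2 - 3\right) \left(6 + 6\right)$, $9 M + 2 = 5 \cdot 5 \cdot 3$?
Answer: $\frac{42265}{3} \approx 14088.0$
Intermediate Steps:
$M = \frac{73}{9}$ ($M = - \frac{2}{9} + \frac{5 \cdot 5 \cdot 3}{9} = - \frac{2}{9} + \frac{25 \cdot 3}{9} = - \frac{2}{9} + \frac{1}{9} \cdot 75 = - \frac{2}{9} + \frac{25}{3} = \frac{73}{9} \approx 8.1111$)
$t{\left(C \right)} = -60$ ($t{\left(C \right)} = \left(-5\right) 12 = -60$)
$\left(t{\left(10 \right)} M + 1\right) + 14574 = \left(\left(-60\right) \frac{73}{9} + 1\right) + 14574 = \left(- \frac{1460}{3} + 1\right) + 14574 = - \frac{1457}{3} + 14574 = \frac{42265}{3}$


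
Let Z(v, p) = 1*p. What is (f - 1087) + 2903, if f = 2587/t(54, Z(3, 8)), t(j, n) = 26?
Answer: 3831/2 ≈ 1915.5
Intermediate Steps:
Z(v, p) = p
f = 199/2 (f = 2587/26 = 2587*(1/26) = 199/2 ≈ 99.500)
(f - 1087) + 2903 = (199/2 - 1087) + 2903 = -1975/2 + 2903 = 3831/2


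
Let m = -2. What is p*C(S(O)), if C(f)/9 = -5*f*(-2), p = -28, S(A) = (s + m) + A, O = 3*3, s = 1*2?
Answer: -22680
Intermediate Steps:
s = 2
O = 9
S(A) = A (S(A) = (2 - 2) + A = 0 + A = A)
C(f) = 90*f (C(f) = 9*(-5*f*(-2)) = 9*(10*f) = 90*f)
p*C(S(O)) = -2520*9 = -28*810 = -22680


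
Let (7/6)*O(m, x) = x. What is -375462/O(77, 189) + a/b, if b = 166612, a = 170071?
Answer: -1157943023/499836 ≈ -2316.6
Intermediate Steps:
O(m, x) = 6*x/7
-375462/O(77, 189) + a/b = -375462/((6/7)*189) + 170071/166612 = -375462/162 + 170071*(1/166612) = -375462*1/162 + 170071/166612 = -6953/3 + 170071/166612 = -1157943023/499836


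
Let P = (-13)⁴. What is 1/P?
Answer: 1/28561 ≈ 3.5013e-5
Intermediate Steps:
P = 28561
1/P = 1/28561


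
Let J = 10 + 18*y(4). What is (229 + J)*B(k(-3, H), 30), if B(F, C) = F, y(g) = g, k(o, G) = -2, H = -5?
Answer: -622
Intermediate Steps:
J = 82 (J = 10 + 18*4 = 10 + 72 = 82)
(229 + J)*B(k(-3, H), 30) = (229 + 82)*(-2) = 311*(-2) = -622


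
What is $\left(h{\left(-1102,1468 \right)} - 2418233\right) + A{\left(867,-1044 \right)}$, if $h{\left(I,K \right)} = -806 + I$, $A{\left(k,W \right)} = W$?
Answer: $-2421185$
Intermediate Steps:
$\left(h{\left(-1102,1468 \right)} - 2418233\right) + A{\left(867,-1044 \right)} = \left(\left(-806 - 1102\right) - 2418233\right) - 1044 = \left(-1908 - 2418233\right) - 1044 = -2420141 - 1044 = -2421185$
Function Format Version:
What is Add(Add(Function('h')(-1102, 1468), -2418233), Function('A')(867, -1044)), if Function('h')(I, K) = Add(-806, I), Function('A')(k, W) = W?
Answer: -2421185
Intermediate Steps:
Add(Add(Function('h')(-1102, 1468), -2418233), Function('A')(867, -1044)) = Add(Add(Add(-806, -1102), -2418233), -1044) = Add(Add(-1908, -2418233), -1044) = Add(-2420141, -1044) = -2421185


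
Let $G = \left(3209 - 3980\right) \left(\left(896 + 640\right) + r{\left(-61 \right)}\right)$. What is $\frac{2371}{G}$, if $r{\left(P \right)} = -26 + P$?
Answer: $- \frac{2371}{1117179} \approx -0.0021223$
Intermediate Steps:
$G = -1117179$ ($G = \left(3209 - 3980\right) \left(\left(896 + 640\right) - 87\right) = - 771 \left(1536 - 87\right) = \left(-771\right) 1449 = -1117179$)
$\frac{2371}{G} = \frac{2371}{-1117179} = 2371 \left(- \frac{1}{1117179}\right) = - \frac{2371}{1117179}$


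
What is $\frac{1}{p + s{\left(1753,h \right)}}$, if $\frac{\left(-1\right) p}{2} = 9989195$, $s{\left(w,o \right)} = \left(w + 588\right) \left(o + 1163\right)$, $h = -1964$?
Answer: $- \frac{1}{21853531} \approx -4.5759 \cdot 10^{-8}$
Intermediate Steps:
$s{\left(w,o \right)} = \left(588 + w\right) \left(1163 + o\right)$
$p = -19978390$ ($p = \left(-2\right) 9989195 = -19978390$)
$\frac{1}{p + s{\left(1753,h \right)}} = \frac{1}{-19978390 + \left(683844 + 588 \left(-1964\right) + 1163 \cdot 1753 - 3442892\right)} = \frac{1}{-19978390 + \left(683844 - 1154832 + 2038739 - 3442892\right)} = \frac{1}{-19978390 - 1875141} = \frac{1}{-21853531} = - \frac{1}{21853531}$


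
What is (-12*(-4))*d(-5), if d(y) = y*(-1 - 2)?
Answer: 720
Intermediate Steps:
d(y) = -3*y (d(y) = y*(-3) = -3*y)
(-12*(-4))*d(-5) = (-12*(-4))*(-3*(-5)) = 48*15 = 720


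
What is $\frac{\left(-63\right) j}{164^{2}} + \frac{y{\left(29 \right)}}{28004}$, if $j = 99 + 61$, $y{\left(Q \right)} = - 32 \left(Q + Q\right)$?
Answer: $- \frac{5190614}{11768681} \approx -0.44105$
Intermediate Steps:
$y{\left(Q \right)} = - 64 Q$ ($y{\left(Q \right)} = - 32 \cdot 2 Q = - 64 Q$)
$j = 160$
$\frac{\left(-63\right) j}{164^{2}} + \frac{y{\left(29 \right)}}{28004} = \frac{\left(-63\right) 160}{164^{2}} + \frac{\left(-64\right) 29}{28004} = - \frac{10080}{26896} - \frac{464}{7001} = \left(-10080\right) \frac{1}{26896} - \frac{464}{7001} = - \frac{630}{1681} - \frac{464}{7001} = - \frac{5190614}{11768681}$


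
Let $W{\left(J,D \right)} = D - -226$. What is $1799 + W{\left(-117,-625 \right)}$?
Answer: $1400$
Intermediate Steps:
$W{\left(J,D \right)} = 226 + D$ ($W{\left(J,D \right)} = D + 226 = 226 + D$)
$1799 + W{\left(-117,-625 \right)} = 1799 + \left(226 - 625\right) = 1799 - 399 = 1400$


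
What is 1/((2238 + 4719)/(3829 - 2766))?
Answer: 1063/6957 ≈ 0.15280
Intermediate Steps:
1/((2238 + 4719)/(3829 - 2766)) = 1/(6957/1063) = 1063/6957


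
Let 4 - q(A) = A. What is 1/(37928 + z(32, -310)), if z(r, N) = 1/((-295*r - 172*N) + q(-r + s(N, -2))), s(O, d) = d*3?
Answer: 43922/1665873617 ≈ 2.6366e-5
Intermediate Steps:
s(O, d) = 3*d
q(A) = 4 - A
z(r, N) = 1/(10 - 294*r - 172*N) (z(r, N) = 1/((-295*r - 172*N) + (4 - (-r + 3*(-2)))) = 1/((-295*r - 172*N) + (4 - (-r - 6))) = 1/((-295*r - 172*N) + (4 - (-6 - r))) = 1/((-295*r - 172*N) + (4 + (6 + r))) = 1/((-295*r - 172*N) + (10 + r)) = 1/(10 - 294*r - 172*N))
1/(37928 + z(32, -310)) = 1/(37928 - 1/(-10 + 172*(-310) + 294*32)) = 1/(37928 - 1/(-10 - 53320 + 9408)) = 1/(37928 - 1/(-43922)) = 1/(37928 - 1*(-1/43922)) = 1/(37928 + 1/43922) = 1/(1665873617/43922) = 43922/1665873617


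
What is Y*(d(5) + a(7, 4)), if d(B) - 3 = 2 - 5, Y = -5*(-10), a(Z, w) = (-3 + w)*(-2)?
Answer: -100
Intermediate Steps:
a(Z, w) = 6 - 2*w
Y = 50
d(B) = 0 (d(B) = 3 + (2 - 5) = 3 - 3 = 0)
Y*(d(5) + a(7, 4)) = 50*(0 + (6 - 2*4)) = 50*(0 + (6 - 8)) = 50*(0 - 2) = 50*(-2) = -100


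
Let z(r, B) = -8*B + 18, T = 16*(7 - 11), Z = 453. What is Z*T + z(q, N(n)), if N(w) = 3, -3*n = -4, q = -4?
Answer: -28998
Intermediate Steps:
n = 4/3 (n = -⅓*(-4) = 4/3 ≈ 1.3333)
T = -64 (T = 16*(-4) = -64)
z(r, B) = 18 - 8*B
Z*T + z(q, N(n)) = 453*(-64) + (18 - 8*3) = -28992 + (18 - 24) = -28992 - 6 = -28998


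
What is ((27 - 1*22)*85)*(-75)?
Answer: -31875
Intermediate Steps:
((27 - 1*22)*85)*(-75) = ((27 - 22)*85)*(-75) = (5*85)*(-75) = 425*(-75) = -31875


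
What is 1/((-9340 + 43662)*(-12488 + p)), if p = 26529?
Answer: 1/481915202 ≈ 2.0751e-9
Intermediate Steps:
1/((-9340 + 43662)*(-12488 + p)) = 1/((-9340 + 43662)*(-12488 + 26529)) = 1/(34322*14041) = 1/481915202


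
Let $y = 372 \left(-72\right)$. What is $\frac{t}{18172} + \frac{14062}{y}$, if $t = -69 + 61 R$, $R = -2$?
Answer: $- \frac{32581301}{60839856} \approx -0.53553$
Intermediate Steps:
$y = -26784$
$t = -191$ ($t = -69 + 61 \left(-2\right) = -69 - 122 = -191$)
$\frac{t}{18172} + \frac{14062}{y} = - \frac{191}{18172} + \frac{14062}{-26784} = \left(-191\right) \frac{1}{18172} + 14062 \left(- \frac{1}{26784}\right) = - \frac{191}{18172} - \frac{7031}{13392} = - \frac{32581301}{60839856}$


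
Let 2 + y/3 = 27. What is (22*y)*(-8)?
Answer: -13200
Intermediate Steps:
y = 75 (y = -6 + 3*27 = -6 + 81 = 75)
(22*y)*(-8) = (22*75)*(-8) = 1650*(-8) = -13200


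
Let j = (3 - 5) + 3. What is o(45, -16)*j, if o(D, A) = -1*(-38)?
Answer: 38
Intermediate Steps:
o(D, A) = 38
j = 1 (j = -2 + 3 = 1)
o(45, -16)*j = 38*1 = 38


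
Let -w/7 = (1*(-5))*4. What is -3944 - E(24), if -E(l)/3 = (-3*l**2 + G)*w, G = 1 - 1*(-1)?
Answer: -728864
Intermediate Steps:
w = 140 (w = -7*1*(-5)*4 = -(-35)*4 = -7*(-20) = 140)
G = 2 (G = 1 + 1 = 2)
E(l) = -840 + 1260*l**2 (E(l) = -3*(-3*l**2 + 2)*140 = -3*(2 - 3*l**2)*140 = -3*(280 - 420*l**2) = -840 + 1260*l**2)
-3944 - E(24) = -3944 - (-840 + 1260*24**2) = -3944 - (-840 + 1260*576) = -3944 - (-840 + 725760) = -3944 - 1*724920 = -3944 - 724920 = -728864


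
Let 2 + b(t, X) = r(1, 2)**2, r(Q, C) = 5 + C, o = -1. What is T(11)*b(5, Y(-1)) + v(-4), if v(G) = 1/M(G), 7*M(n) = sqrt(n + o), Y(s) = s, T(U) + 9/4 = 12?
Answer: 1833/4 - 7*I*sqrt(5)/5 ≈ 458.25 - 3.1305*I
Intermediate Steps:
T(U) = 39/4 (T(U) = -9/4 + 12 = 39/4)
M(n) = sqrt(-1 + n)/7 (M(n) = sqrt(n - 1)/7 = sqrt(-1 + n)/7)
v(G) = 7/sqrt(-1 + G) (v(G) = 1/(sqrt(-1 + G)/7) = 7/sqrt(-1 + G))
b(t, X) = 47 (b(t, X) = -2 + (5 + 2)**2 = -2 + 7**2 = -2 + 49 = 47)
T(11)*b(5, Y(-1)) + v(-4) = (39/4)*47 + 7/sqrt(-1 - 4) = 1833/4 + 7/sqrt(-5) = 1833/4 + 7*(-I*sqrt(5)/5) = 1833/4 - 7*I*sqrt(5)/5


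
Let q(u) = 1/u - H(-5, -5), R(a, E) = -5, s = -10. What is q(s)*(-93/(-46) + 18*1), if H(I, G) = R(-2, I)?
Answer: 45129/460 ≈ 98.107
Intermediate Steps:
H(I, G) = -5
q(u) = 5 + 1/u (q(u) = 1/u - 1*(-5) = 1/u + 5 = 5 + 1/u)
q(s)*(-93/(-46) + 18*1) = (5 + 1/(-10))*(-93/(-46) + 18*1) = (5 - 1/10)*(-93*(-1/46) + 18) = 49*(93/46 + 18)/10 = (49/10)*(921/46) = 45129/460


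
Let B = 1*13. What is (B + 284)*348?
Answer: 103356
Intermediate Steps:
B = 13
(B + 284)*348 = (13 + 284)*348 = 297*348 = 103356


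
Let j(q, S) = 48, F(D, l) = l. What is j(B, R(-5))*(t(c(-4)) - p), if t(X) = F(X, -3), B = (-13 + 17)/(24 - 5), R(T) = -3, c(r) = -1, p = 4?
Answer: -336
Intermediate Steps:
B = 4/19 ≈ 0.21053
t(X) = -3
j(B, R(-5))*(t(c(-4)) - p) = 48*(-3 - 1*4) = 48*(-3 - 4) = 48*(-7) = -336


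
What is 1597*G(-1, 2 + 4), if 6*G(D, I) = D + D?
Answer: -1597/3 ≈ -532.33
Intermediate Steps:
G(D, I) = D/3 (G(D, I) = (D + D)/6 = (2*D)/6 = D/3)
1597*G(-1, 2 + 4) = 1597*((⅓)*(-1)) = 1597*(-⅓) = -1597/3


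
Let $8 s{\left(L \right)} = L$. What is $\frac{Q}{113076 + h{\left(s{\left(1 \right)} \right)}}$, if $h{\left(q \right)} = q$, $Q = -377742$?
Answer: $- \frac{3021936}{904609} \approx -3.3406$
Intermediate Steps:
$s{\left(L \right)} = \frac{L}{8}$
$\frac{Q}{113076 + h{\left(s{\left(1 \right)} \right)}} = - \frac{377742}{113076 + \frac{1}{8} \cdot 1} = - \frac{377742}{113076 + \frac{1}{8}} = - \frac{377742}{\frac{904609}{8}} = \left(-377742\right) \frac{8}{904609} = - \frac{3021936}{904609}$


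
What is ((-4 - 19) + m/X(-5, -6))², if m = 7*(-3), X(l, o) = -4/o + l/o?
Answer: 1369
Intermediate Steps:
m = -21
((-4 - 19) + m/X(-5, -6))² = ((-4 - 19) - 21*(-6/(-4 - 5)))² = (-23 - 21/((-⅙*(-9))))² = (-23 - 21/3/2)² = (-23 - 21*⅔)² = (-23 - 14)² = (-37)² = 1369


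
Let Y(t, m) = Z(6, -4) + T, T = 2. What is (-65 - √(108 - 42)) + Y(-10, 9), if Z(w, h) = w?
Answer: -57 - √66 ≈ -65.124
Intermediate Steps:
Y(t, m) = 8 (Y(t, m) = 6 + 2 = 8)
(-65 - √(108 - 42)) + Y(-10, 9) = (-65 - √(108 - 42)) + 8 = (-65 - √66) + 8 = -57 - √66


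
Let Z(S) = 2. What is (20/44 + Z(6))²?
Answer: 729/121 ≈ 6.0248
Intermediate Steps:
(20/44 + Z(6))² = (20/44 + 2)² = (20*(1/44) + 2)² = (5/11 + 2)² = (27/11)² = 729/121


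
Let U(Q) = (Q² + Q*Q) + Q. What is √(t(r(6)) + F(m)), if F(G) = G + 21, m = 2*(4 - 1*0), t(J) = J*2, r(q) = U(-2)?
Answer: √41 ≈ 6.4031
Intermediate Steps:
U(Q) = Q + 2*Q² (U(Q) = (Q² + Q²) + Q = 2*Q² + Q = Q + 2*Q²)
r(q) = 6 (r(q) = -2*(1 + 2*(-2)) = -2*(1 - 4) = -2*(-3) = 6)
t(J) = 2*J
m = 8 (m = 2*(4 + 0) = 2*4 = 8)
F(G) = 21 + G
√(t(r(6)) + F(m)) = √(2*6 + (21 + 8)) = √(12 + 29) = √41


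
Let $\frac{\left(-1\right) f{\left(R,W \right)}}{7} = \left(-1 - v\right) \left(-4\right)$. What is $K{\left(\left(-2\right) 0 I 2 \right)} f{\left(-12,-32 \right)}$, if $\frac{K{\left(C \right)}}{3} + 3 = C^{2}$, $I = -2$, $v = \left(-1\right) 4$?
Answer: $-756$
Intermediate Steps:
$v = -4$
$f{\left(R,W \right)} = 84$ ($f{\left(R,W \right)} = - 7 \left(-1 - -4\right) \left(-4\right) = - 7 \left(-1 + 4\right) \left(-4\right) = - 7 \cdot 3 \left(-4\right) = \left(-7\right) \left(-12\right) = 84$)
$K{\left(C \right)} = -9 + 3 C^{2}$
$K{\left(\left(-2\right) 0 I 2 \right)} f{\left(-12,-32 \right)} = \left(-9 + 3 \left(\left(-2\right) 0 \left(-2\right) 2\right)^{2}\right) 84 = \left(-9 + 3 \left(0 \left(-2\right) 2\right)^{2}\right) 84 = \left(-9 + 3 \left(0 \cdot 2\right)^{2}\right) 84 = \left(-9 + 3 \cdot 0^{2}\right) 84 = \left(-9 + 3 \cdot 0\right) 84 = \left(-9 + 0\right) 84 = \left(-9\right) 84 = -756$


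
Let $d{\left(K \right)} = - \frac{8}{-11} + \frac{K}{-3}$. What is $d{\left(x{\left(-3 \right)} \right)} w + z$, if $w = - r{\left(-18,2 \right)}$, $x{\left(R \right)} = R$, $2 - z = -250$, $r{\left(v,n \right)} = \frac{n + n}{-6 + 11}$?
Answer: $\frac{13784}{55} \approx 250.62$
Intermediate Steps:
$r{\left(v,n \right)} = \frac{2 n}{5}$
$z = 252$ ($z = 2 - -250 = 2 + 250 = 252$)
$d{\left(K \right)} = \frac{8}{11} - \frac{K}{3}$ ($d{\left(K \right)} = \left(-8\right) \left(- \frac{1}{11}\right) + K \left(- \frac{1}{3}\right) = \frac{8}{11} - \frac{K}{3}$)
$w = - \frac{4}{5}$ ($w = - \frac{2 \cdot 2}{5} = \left(-1\right) \frac{4}{5} = - \frac{4}{5} \approx -0.8$)
$d{\left(x{\left(-3 \right)} \right)} w + z = \left(\frac{8}{11} - -1\right) \left(- \frac{4}{5}\right) + 252 = \left(\frac{8}{11} + 1\right) \left(- \frac{4}{5}\right) + 252 = \frac{19}{11} \left(- \frac{4}{5}\right) + 252 = - \frac{76}{55} + 252 = \frac{13784}{55}$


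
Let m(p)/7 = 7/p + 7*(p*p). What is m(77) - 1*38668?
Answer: 2770390/11 ≈ 2.5185e+5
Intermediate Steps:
m(p) = 49/p + 49*p² (m(p) = 7*(7/p + 7*(p*p)) = 7*(7/p + 7*p²) = 49/p + 49*p²)
m(77) - 1*38668 = 49*(1 + 77³)/77 - 1*38668 = 49*(1/77)*(1 + 456533) - 38668 = 49*(1/77)*456534 - 38668 = 3195738/11 - 38668 = 2770390/11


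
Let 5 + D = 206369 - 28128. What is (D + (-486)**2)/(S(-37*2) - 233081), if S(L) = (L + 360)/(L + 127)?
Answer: -7321632/4117669 ≈ -1.7781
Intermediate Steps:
D = 178236 (D = -5 + (206369 - 28128) = -5 + 178241 = 178236)
S(L) = (360 + L)/(127 + L)
(D + (-486)**2)/(S(-37*2) - 233081) = (178236 + (-486)**2)/((360 - 37*2)/(127 - 37*2) - 233081) = (178236 + 236196)/((360 - 74)/(127 - 74) - 233081) = 414432/(286/53 - 233081) = 414432/(-12353007/53) = 414432*(-53/12353007) = -7321632/4117669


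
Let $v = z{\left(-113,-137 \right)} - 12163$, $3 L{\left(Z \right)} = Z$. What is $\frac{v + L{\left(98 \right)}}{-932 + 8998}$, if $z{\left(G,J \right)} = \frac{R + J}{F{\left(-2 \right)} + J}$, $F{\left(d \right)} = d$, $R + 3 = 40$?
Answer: $- \frac{5058049}{3363522} \approx -1.5038$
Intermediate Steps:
$R = 37$ ($R = -3 + 40 = 37$)
$z{\left(G,J \right)} = \frac{37 + J}{-2 + J}$
$L{\left(Z \right)} = \frac{Z}{3}$
$v = - \frac{1690557}{139}$ ($v = \frac{37 - 137}{-2 - 137} - 12163 = \frac{1}{-139} \left(-100\right) - 12163 = \left(- \frac{1}{139}\right) \left(-100\right) - 12163 = \frac{100}{139} - 12163 = - \frac{1690557}{139} \approx -12162.0$)
$\frac{v + L{\left(98 \right)}}{-932 + 8998} = \frac{- \frac{1690557}{139} + \frac{1}{3} \cdot 98}{-932 + 8998} = \frac{- \frac{1690557}{139} + \frac{98}{3}}{8066} = \left(- \frac{5058049}{417}\right) \frac{1}{8066} = - \frac{5058049}{3363522}$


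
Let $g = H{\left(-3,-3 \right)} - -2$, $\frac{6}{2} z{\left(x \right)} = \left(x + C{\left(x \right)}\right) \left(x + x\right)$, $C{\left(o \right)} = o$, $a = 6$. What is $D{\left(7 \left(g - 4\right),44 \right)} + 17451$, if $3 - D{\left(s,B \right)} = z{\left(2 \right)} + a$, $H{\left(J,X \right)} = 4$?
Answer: $\frac{52328}{3} \approx 17443.0$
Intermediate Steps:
$z{\left(x \right)} = \frac{4 x^{2}}{3}$ ($z{\left(x \right)} = \frac{\left(x + x\right) \left(x + x\right)}{3} = \frac{2 x 2 x}{3} = \frac{4 x^{2}}{3}$)
$g = 6$ ($g = 4 - -2 = 4 + 2 = 6$)
$D{\left(s,B \right)} = - \frac{25}{3}$ ($D{\left(s,B \right)} = 3 - \left(\frac{4 \cdot 2^{2}}{3} + 6\right) = 3 - \left(\frac{4}{3} \cdot 4 + 6\right) = 3 - \left(\frac{16}{3} + 6\right) = 3 - \frac{34}{3} = - \frac{25}{3}$)
$D{\left(7 \left(g - 4\right),44 \right)} + 17451 = - \frac{25}{3} + 17451 = \frac{52328}{3}$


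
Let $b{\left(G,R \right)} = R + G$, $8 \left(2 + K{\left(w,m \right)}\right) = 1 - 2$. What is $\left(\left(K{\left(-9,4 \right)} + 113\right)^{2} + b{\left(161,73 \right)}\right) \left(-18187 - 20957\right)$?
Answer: $- \frac{3922938285}{8} \approx -4.9037 \cdot 10^{8}$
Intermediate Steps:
$K{\left(w,m \right)} = - \frac{17}{8}$ ($K{\left(w,m \right)} = -2 + \frac{1 - 2}{8} = -2 + \frac{1}{8} \left(-1\right) = -2 - \frac{1}{8} = - \frac{17}{8}$)
$b{\left(G,R \right)} = G + R$
$\left(\left(K{\left(-9,4 \right)} + 113\right)^{2} + b{\left(161,73 \right)}\right) \left(-18187 - 20957\right) = \left(\left(- \frac{17}{8} + 113\right)^{2} + \left(161 + 73\right)\right) \left(-18187 - 20957\right) = \left(\left(\frac{887}{8}\right)^{2} + 234\right) \left(-39144\right) = \left(\frac{786769}{64} + 234\right) \left(-39144\right) = \frac{801745}{64} \left(-39144\right) = - \frac{3922938285}{8}$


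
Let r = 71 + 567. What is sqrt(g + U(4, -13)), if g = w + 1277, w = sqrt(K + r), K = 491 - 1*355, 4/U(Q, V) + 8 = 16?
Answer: sqrt(5110 + 12*sqrt(86))/2 ≈ 36.129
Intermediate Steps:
U(Q, V) = 1/2 (U(Q, V) = 4/(-8 + 16) = 4/8 = 4*(1/8) = 1/2)
r = 638
K = 136 (K = 491 - 355 = 136)
w = 3*sqrt(86) (w = sqrt(136 + 638) = sqrt(774) = 3*sqrt(86) ≈ 27.821)
g = 1277 + 3*sqrt(86) (g = 3*sqrt(86) + 1277 = 1277 + 3*sqrt(86) ≈ 1304.8)
sqrt(g + U(4, -13)) = sqrt((1277 + 3*sqrt(86)) + 1/2) = sqrt(2555/2 + 3*sqrt(86))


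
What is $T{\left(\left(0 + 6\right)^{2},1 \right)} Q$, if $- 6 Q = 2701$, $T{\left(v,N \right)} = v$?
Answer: $-16206$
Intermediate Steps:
$Q = - \frac{2701}{6}$ ($Q = \left(- \frac{1}{6}\right) 2701 = - \frac{2701}{6} \approx -450.17$)
$T{\left(\left(0 + 6\right)^{2},1 \right)} Q = \left(0 + 6\right)^{2} \left(- \frac{2701}{6}\right) = 6^{2} \left(- \frac{2701}{6}\right) = 36 \left(- \frac{2701}{6}\right) = -16206$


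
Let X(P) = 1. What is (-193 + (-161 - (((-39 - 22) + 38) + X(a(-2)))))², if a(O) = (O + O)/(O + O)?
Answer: 110224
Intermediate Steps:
a(O) = 1 (a(O) = (2*O)/((2*O)) = (2*O)*(1/(2*O)) = 1)
(-193 + (-161 - (((-39 - 22) + 38) + X(a(-2)))))² = (-193 + (-161 - (((-39 - 22) + 38) + 1)))² = (-193 + (-161 - ((-61 + 38) + 1)))² = (-193 + (-161 - (-23 + 1)))² = (-193 + (-161 - 1*(-22)))² = (-193 + (-161 + 22))² = (-193 - 139)² = (-332)² = 110224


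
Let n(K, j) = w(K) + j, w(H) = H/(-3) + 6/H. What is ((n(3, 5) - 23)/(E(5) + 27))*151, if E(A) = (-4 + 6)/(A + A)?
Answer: -755/8 ≈ -94.375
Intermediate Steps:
w(H) = 6/H - H/3 (w(H) = H*(-1/3) + 6/H = -H/3 + 6/H = 6/H - H/3)
n(K, j) = j + 6/K - K/3 (n(K, j) = (6/K - K/3) + j = j + 6/K - K/3)
E(A) = 1/A (E(A) = 2/((2*A)) = 2*(1/(2*A)) = 1/A)
((n(3, 5) - 23)/(E(5) + 27))*151 = (((5 + 6/3 - 1/3*3) - 23)/(1/5 + 27))*151 = (((5 + 6*(1/3) - 1) - 23)/(1/5 + 27))*151 = (((5 + 2 - 1) - 23)/(136/5))*151 = ((6 - 23)*(5/136))*151 = -17*5/136*151 = -5/8*151 = -755/8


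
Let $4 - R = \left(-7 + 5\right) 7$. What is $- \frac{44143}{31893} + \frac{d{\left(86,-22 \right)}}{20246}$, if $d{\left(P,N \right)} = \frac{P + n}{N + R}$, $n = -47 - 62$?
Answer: $- \frac{3574143173}{2582822712} \approx -1.3838$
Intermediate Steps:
$R = 18$ ($R = 4 - \left(-7 + 5\right) 7 = 4 - \left(-2\right) 7 = 4 - -14 = 4 + 14 = 18$)
$n = -109$
$d{\left(P,N \right)} = \frac{-109 + P}{18 + N}$ ($d{\left(P,N \right)} = \frac{P - 109}{N + 18} = \frac{-109 + P}{18 + N}$)
$- \frac{44143}{31893} + \frac{d{\left(86,-22 \right)}}{20246} = - \frac{44143}{31893} + \frac{\frac{1}{18 - 22} \left(-109 + 86\right)}{20246} = \left(-44143\right) \frac{1}{31893} + \frac{1}{-4} \left(-23\right) \frac{1}{20246} = - \frac{44143}{31893} + \left(- \frac{1}{4}\right) \left(-23\right) \frac{1}{20246} = - \frac{44143}{31893} + \frac{23}{4} \cdot \frac{1}{20246} = - \frac{44143}{31893} + \frac{23}{80984} = - \frac{3574143173}{2582822712}$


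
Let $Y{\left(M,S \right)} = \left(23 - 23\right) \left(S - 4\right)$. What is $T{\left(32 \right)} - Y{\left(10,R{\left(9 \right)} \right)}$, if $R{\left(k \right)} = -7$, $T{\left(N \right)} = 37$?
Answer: $37$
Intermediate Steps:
$Y{\left(M,S \right)} = 0$ ($Y{\left(M,S \right)} = 0 \left(-4 + S\right) = 0$)
$T{\left(32 \right)} - Y{\left(10,R{\left(9 \right)} \right)} = 37 - 0 = 37 + 0 = 37$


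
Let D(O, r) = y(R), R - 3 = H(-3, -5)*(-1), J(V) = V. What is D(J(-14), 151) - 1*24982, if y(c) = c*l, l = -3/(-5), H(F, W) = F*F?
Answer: -124928/5 ≈ -24986.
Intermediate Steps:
H(F, W) = F²
l = ⅗ (l = -3*(-⅕) = ⅗ ≈ 0.60000)
R = -6 (R = 3 + (-3)²*(-1) = 3 + 9*(-1) = 3 - 9 = -6)
y(c) = 3*c/5 (y(c) = c*(⅗) = 3*c/5)
D(O, r) = -18/5 (D(O, r) = (⅗)*(-6) = -18/5)
D(J(-14), 151) - 1*24982 = -18/5 - 1*24982 = -18/5 - 24982 = -124928/5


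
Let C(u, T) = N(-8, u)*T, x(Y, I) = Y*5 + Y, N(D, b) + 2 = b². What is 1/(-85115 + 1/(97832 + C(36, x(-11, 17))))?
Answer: -12428/1057809219 ≈ -1.1749e-5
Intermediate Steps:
N(D, b) = -2 + b²
x(Y, I) = 6*Y (x(Y, I) = 5*Y + Y = 6*Y)
C(u, T) = T*(-2 + u²) (C(u, T) = (-2 + u²)*T = T*(-2 + u²))
1/(-85115 + 1/(97832 + C(36, x(-11, 17)))) = 1/(-85115 + 1/(97832 + (6*(-11))*(-2 + 36²))) = 1/(-85115 + 1/(97832 - 66*(-2 + 1296))) = 1/(-85115 + 1/(97832 - 66*1294)) = 1/(-85115 + 1/(97832 - 85404)) = 1/(-85115 + 1/12428) = 1/(-1057809219/12428) = -12428/1057809219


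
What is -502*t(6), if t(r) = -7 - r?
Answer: 6526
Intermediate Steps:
-502*t(6) = -502*(-7 - 1*6) = -502*(-7 - 6) = -502*(-13) = 6526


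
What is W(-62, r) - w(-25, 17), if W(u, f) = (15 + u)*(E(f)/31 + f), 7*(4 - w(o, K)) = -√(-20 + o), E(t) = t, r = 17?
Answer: -25692/31 - 3*I*√5/7 ≈ -828.77 - 0.95831*I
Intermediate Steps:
w(o, K) = 4 + √(-20 + o)/7 (w(o, K) = 4 - (-1)*√(-20 + o)/7 = 4 + √(-20 + o)/7)
W(u, f) = 32*f*(15 + u)/31 (W(u, f) = (15 + u)*(f/31 + f) = (15 + u)*(32*f/31) = 32*f*(15 + u)/31)
W(-62, r) - w(-25, 17) = (32/31)*17*(15 - 62) - (4 + √(-20 - 25)/7) = (32/31)*17*(-47) - (4 + √(-45)/7) = -25568/31 - (4 + (3*I*√5)/7) = -25568/31 - (4 + 3*I*√5/7) = -25568/31 + (-4 - 3*I*√5/7) = -25692/31 - 3*I*√5/7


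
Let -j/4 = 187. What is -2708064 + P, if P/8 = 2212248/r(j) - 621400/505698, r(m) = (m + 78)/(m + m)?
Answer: 3117852522620608/84704415 ≈ 3.6809e+7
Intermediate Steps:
j = -748 (j = -4*187 = -748)
r(m) = (78 + m)/(2*m) (r(m) = (78 + m)/((2*m)) = (78 + m)*(1/(2*m)) = (78 + m)/(2*m))
P = 3347237499523168/84704415 (P = 8*(2212248/(((1/2)*(78 - 748)/(-748))) - 621400/505698) = 8*(2212248/(((1/2)*(-1/748)*(-670))) - 621400*1/505698) = 8*(2212248/(335/748) - 310700/252849) = 8*(2212248*(748/335) - 310700/252849) = 8*(1654761504/335 - 310700/252849) = 8*(418404687440396/84704415) = 3347237499523168/84704415 ≈ 3.9517e+7)
-2708064 + P = -2708064 + 3347237499523168/84704415 = 3117852522620608/84704415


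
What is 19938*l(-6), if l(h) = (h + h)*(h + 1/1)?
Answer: 1196280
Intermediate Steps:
l(h) = 2*h*(1 + h) (l(h) = (2*h)*(h + 1) = (2*h)*(1 + h) = 2*h*(1 + h))
19938*l(-6) = 19938*(2*(-6)*(1 - 6)) = 19938*(2*(-6)*(-5)) = 19938*60 = 1196280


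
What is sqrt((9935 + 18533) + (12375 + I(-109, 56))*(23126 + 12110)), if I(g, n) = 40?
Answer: 4*sqrt(27342713) ≈ 20916.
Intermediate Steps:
sqrt((9935 + 18533) + (12375 + I(-109, 56))*(23126 + 12110)) = sqrt((9935 + 18533) + (12375 + 40)*(23126 + 12110)) = sqrt(28468 + 12415*35236) = sqrt(28468 + 437454940) = sqrt(437483408) = 4*sqrt(27342713)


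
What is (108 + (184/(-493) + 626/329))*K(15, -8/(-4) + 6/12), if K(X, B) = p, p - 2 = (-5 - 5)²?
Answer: 106592148/9541 ≈ 11172.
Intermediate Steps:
p = 102 (p = 2 + (-5 - 5)² = 2 + (-10)² = 2 + 100 = 102)
K(X, B) = 102
(108 + (184/(-493) + 626/329))*K(15, -8/(-4) + 6/12) = (108 + (184/(-493) + 626/329))*102 = (108 + (184*(-1/493) + 626*(1/329)))*102 = (108 + (-184/493 + 626/329))*102 = (108 + 248082/162197)*102 = (17765358/162197)*102 = 106592148/9541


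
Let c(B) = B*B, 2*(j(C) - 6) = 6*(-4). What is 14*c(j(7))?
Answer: 504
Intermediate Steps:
j(C) = -6 (j(C) = 6 + (6*(-4))/2 = 6 + (1/2)*(-24) = 6 - 12 = -6)
c(B) = B**2
14*c(j(7)) = 14*(-6)**2 = 14*36 = 504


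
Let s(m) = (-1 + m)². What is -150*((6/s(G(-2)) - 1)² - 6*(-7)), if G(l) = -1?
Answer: -12675/2 ≈ -6337.5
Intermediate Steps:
-150*((6/s(G(-2)) - 1)² - 6*(-7)) = -150*((6/((-1 - 1)²) - 1)² - 6*(-7)) = -150*((6/((-2)²) - 1)² + 42) = -150*((6/4 - 1)² + 42) = -150*((6*(¼) - 1)² + 42) = -150*((3/2 - 1)² + 42) = -150*((½)² + 42) = -150*(¼ + 42) = -150*169/4 = -12675/2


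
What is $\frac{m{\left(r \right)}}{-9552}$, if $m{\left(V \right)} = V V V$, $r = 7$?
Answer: $- \frac{343}{9552} \approx -0.035909$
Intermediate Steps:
$m{\left(V \right)} = V^{3}$ ($m{\left(V \right)} = V^{2} V = V^{3}$)
$\frac{m{\left(r \right)}}{-9552} = \frac{7^{3}}{-9552} = 343 \left(- \frac{1}{9552}\right) = - \frac{343}{9552}$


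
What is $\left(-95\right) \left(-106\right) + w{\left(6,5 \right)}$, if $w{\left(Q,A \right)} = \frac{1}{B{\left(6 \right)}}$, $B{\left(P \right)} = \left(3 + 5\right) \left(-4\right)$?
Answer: $\frac{322239}{32} \approx 10070.0$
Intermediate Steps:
$B{\left(P \right)} = -32$ ($B{\left(P \right)} = 8 \left(-4\right) = -32$)
$w{\left(Q,A \right)} = - \frac{1}{32}$ ($w{\left(Q,A \right)} = \frac{1}{-32} = - \frac{1}{32}$)
$\left(-95\right) \left(-106\right) + w{\left(6,5 \right)} = \left(-95\right) \left(-106\right) - \frac{1}{32} = 10070 - \frac{1}{32} = \frac{322239}{32}$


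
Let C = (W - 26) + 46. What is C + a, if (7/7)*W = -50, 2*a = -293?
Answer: -353/2 ≈ -176.50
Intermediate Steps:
a = -293/2 (a = (½)*(-293) = -293/2 ≈ -146.50)
W = -50
C = -30 (C = (-50 - 26) + 46 = -76 + 46 = -30)
C + a = -30 - 293/2 = -353/2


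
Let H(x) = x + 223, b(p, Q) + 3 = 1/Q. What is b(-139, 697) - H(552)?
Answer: -542265/697 ≈ -778.00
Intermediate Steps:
b(p, Q) = -3 + 1/Q
H(x) = 223 + x
b(-139, 697) - H(552) = (-3 + 1/697) - (223 + 552) = (-3 + 1/697) - 1*775 = -2090/697 - 775 = -542265/697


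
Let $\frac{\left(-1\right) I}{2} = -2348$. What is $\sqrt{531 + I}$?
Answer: $\sqrt{5227} \approx 72.298$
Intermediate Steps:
$I = 4696$ ($I = \left(-2\right) \left(-2348\right) = 4696$)
$\sqrt{531 + I} = \sqrt{531 + 4696} = \sqrt{5227}$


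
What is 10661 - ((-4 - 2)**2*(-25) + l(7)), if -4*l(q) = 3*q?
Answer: 46265/4 ≈ 11566.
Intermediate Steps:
l(q) = -3*q/4
10661 - ((-4 - 2)**2*(-25) + l(7)) = 10661 - ((-4 - 2)**2*(-25) - 3/4*7) = 10661 - ((-6)**2*(-25) - 21/4) = 10661 - (36*(-25) - 21/4) = 10661 - (-900 - 21/4) = 10661 - 1*(-3621/4) = 10661 + 3621/4 = 46265/4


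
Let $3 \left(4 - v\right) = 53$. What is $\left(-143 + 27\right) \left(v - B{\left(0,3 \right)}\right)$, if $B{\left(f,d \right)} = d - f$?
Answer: $\frac{5800}{3} \approx 1933.3$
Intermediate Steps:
$v = - \frac{41}{3}$ ($v = 4 - \frac{53}{3} = - \frac{41}{3} \approx -13.667$)
$\left(-143 + 27\right) \left(v - B{\left(0,3 \right)}\right) = \left(-143 + 27\right) \left(- \frac{41}{3} - \left(3 - 0\right)\right) = - 116 \left(- \frac{41}{3} - \left(3 + 0\right)\right) = - 116 \left(- \frac{41}{3} - 3\right) = \left(-116\right) \left(- \frac{50}{3}\right) = \frac{5800}{3}$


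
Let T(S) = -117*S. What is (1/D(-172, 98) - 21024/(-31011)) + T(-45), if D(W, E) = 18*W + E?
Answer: 163185066037/30990326 ≈ 5265.7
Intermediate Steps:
D(W, E) = E + 18*W
(1/D(-172, 98) - 21024/(-31011)) + T(-45) = (1/(98 + 18*(-172)) - 21024/(-31011)) - 117*(-45) = (1/(98 - 3096) - 21024*(-1/31011)) + 5265 = (1/(-2998) + 7008/10337) + 5265 = (-1/2998 + 7008/10337) + 5265 = 20999647/30990326 + 5265 = 163185066037/30990326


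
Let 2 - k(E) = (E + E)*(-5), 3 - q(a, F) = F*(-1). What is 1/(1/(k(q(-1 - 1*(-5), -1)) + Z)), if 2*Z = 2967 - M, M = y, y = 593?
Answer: 1209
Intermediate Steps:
q(a, F) = 3 + F (q(a, F) = 3 - F*(-1) = 3 - (-1)*F = 3 + F)
M = 593
k(E) = 2 + 10*E (k(E) = 2 - (E + E)*(-5) = 2 - 2*E*(-5) = 2 - (-10)*E = 2 + 10*E)
Z = 1187 (Z = (2967 - 1*593)/2 = (2967 - 593)/2 = (1/2)*2374 = 1187)
1/(1/(k(q(-1 - 1*(-5), -1)) + Z)) = 1/(1/((2 + 10*(3 - 1)) + 1187)) = 1/(1/((2 + 10*2) + 1187)) = 1/(1/((2 + 20) + 1187)) = 1/(1/(22 + 1187)) = 1/(1/1209) = 1209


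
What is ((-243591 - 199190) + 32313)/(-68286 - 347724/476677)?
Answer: 97830327418/16275356673 ≈ 6.0109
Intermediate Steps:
((-243591 - 199190) + 32313)/(-68286 - 347724/476677) = (-442781 + 32313)/(-68286 - 347724*1/476677) = -410468/(-68286 - 347724/476677) = -410468/(-32550713346/476677) = -410468*(-476677/32550713346) = 97830327418/16275356673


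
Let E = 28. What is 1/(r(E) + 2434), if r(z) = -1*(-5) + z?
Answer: 1/2467 ≈ 0.00040535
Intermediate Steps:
r(z) = 5 + z
1/(r(E) + 2434) = 1/((5 + 28) + 2434) = 1/(33 + 2434) = 1/2467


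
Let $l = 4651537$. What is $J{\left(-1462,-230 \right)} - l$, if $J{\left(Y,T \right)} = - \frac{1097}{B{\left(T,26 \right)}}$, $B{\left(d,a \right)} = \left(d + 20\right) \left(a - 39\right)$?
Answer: $- \frac{12698697107}{2730} \approx -4.6515 \cdot 10^{6}$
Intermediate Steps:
$B{\left(d,a \right)} = \left(-39 + a\right) \left(20 + d\right)$ ($B{\left(d,a \right)} = \left(20 + d\right) \left(-39 + a\right) = \left(-39 + a\right) \left(20 + d\right)$)
$J{\left(Y,T \right)} = - \frac{1097}{-260 - 13 T}$ ($J{\left(Y,T \right)} = - \frac{1097}{-780 - 39 T + 20 \cdot 26 + 26 T} = - \frac{1097}{-780 - 39 T + 520 + 26 T} = - \frac{1097}{-260 - 13 T}$)
$J{\left(-1462,-230 \right)} - l = \frac{1097}{13 \left(20 - 230\right)} - 4651537 = \frac{1097}{13 \left(-210\right)} - 4651537 = \frac{1097}{13} \left(- \frac{1}{210}\right) - 4651537 = - \frac{1097}{2730} - 4651537 = - \frac{12698697107}{2730}$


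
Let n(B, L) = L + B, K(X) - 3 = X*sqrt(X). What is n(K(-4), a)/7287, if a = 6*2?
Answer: 5/2429 - 8*I/7287 ≈ 0.0020585 - 0.0010978*I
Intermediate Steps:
a = 12
K(X) = 3 + X**(3/2) (K(X) = 3 + X*sqrt(X) = 3 + X**(3/2))
n(B, L) = B + L
n(K(-4), a)/7287 = ((3 + (-4)**(3/2)) + 12)/7287 = ((3 - 8*I) + 12)*(1/7287) = (15 - 8*I)*(1/7287) = 5/2429 - 8*I/7287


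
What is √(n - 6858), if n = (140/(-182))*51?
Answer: 8*I*√18213/13 ≈ 83.05*I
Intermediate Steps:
n = -510/13 (n = (140*(-1/182))*51 = -10/13*51 = -510/13 ≈ -39.231)
√(n - 6858) = √(-510/13 - 6858) = √(-89664/13) = 8*I*√18213/13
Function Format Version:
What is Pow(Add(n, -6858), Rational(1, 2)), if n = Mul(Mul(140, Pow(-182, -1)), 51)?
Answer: Mul(Rational(8, 13), I, Pow(18213, Rational(1, 2))) ≈ Mul(83.050, I)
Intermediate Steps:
n = Rational(-510, 13) (n = Mul(Mul(140, Rational(-1, 182)), 51) = Mul(Rational(-10, 13), 51) = Rational(-510, 13) ≈ -39.231)
Pow(Add(n, -6858), Rational(1, 2)) = Pow(Add(Rational(-510, 13), -6858), Rational(1, 2)) = Pow(Rational(-89664, 13), Rational(1, 2)) = Mul(Rational(8, 13), I, Pow(18213, Rational(1, 2)))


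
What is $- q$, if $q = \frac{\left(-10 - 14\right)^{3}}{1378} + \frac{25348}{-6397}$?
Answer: $\frac{61680836}{4407533} \approx 13.994$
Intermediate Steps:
$q = - \frac{61680836}{4407533}$ ($q = \left(-24\right)^{3} \cdot \frac{1}{1378} + 25348 \left(- \frac{1}{6397}\right) = \left(-13824\right) \frac{1}{1378} - \frac{25348}{6397} = - \frac{6912}{689} - \frac{25348}{6397} = - \frac{61680836}{4407533} \approx -13.994$)
$- q = \left(-1\right) \left(- \frac{61680836}{4407533}\right) = \frac{61680836}{4407533}$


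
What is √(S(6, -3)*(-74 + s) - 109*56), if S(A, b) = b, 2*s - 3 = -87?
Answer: 2*I*√1439 ≈ 75.868*I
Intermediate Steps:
s = -42 (s = 3/2 + (½)*(-87) = 3/2 - 87/2 = -42)
√(S(6, -3)*(-74 + s) - 109*56) = √(-3*(-74 - 42) - 109*56) = √(-3*(-116) - 6104) = √(348 - 6104) = √(-5756) = 2*I*√1439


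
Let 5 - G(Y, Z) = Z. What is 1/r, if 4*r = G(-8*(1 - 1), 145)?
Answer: -1/35 ≈ -0.028571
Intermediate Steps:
G(Y, Z) = 5 - Z
r = -35 (r = (5 - 1*145)/4 = (5 - 145)/4 = (¼)*(-140) = -35)
1/r = 1/(-35) = -1/35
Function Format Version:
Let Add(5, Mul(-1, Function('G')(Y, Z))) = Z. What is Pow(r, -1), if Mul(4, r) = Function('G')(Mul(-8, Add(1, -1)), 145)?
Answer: Rational(-1, 35) ≈ -0.028571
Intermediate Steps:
Function('G')(Y, Z) = Add(5, Mul(-1, Z))
r = -35 (r = Mul(Rational(1, 4), Add(5, Mul(-1, 145))) = Mul(Rational(1, 4), Add(5, -145)) = Mul(Rational(1, 4), -140) = -35)
Pow(r, -1) = Pow(-35, -1) = Rational(-1, 35)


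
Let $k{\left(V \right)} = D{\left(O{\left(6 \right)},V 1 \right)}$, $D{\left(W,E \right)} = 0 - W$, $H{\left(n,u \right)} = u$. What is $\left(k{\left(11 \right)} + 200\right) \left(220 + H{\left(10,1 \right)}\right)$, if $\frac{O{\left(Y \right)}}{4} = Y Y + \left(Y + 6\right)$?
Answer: $1768$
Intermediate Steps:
$O{\left(Y \right)} = 24 + 4 Y + 4 Y^{2}$ ($O{\left(Y \right)} = 4 \left(Y Y + \left(Y + 6\right)\right) = 4 \left(Y^{2} + \left(6 + Y\right)\right) = 4 \left(6 + Y + Y^{2}\right) = 24 + 4 Y + 4 Y^{2}$)
$D{\left(W,E \right)} = - W$
$k{\left(V \right)} = -192$ ($k{\left(V \right)} = - (24 + 4 \cdot 6 + 4 \cdot 6^{2}) = - (24 + 24 + 4 \cdot 36) = - (24 + 24 + 144) = \left(-1\right) 192 = -192$)
$\left(k{\left(11 \right)} + 200\right) \left(220 + H{\left(10,1 \right)}\right) = \left(-192 + 200\right) \left(220 + 1\right) = 8 \cdot 221 = 1768$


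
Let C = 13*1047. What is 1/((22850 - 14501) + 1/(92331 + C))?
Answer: 105942/884509759 ≈ 0.00011977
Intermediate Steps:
C = 13611
1/((22850 - 14501) + 1/(92331 + C)) = 1/((22850 - 14501) + 1/(92331 + 13611)) = 1/(8349 + 1/105942) = 1/(884509759/105942) = 105942/884509759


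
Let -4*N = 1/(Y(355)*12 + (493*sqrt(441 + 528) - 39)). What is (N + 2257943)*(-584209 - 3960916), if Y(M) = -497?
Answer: -94122960230445430375/9171424 + 77267125*sqrt(969)/27514272 ≈ -1.0263e+13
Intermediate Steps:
N = -1/(4*(-6003 + 493*sqrt(969))) (N = -1/(4*(-497*12 + (493*sqrt(441 + 528) - 39))) = -1/(4*(-5964 + (493*sqrt(969) - 39))) = -1/(4*(-5964 + (-39 + 493*sqrt(969)))) = -1/(4*(-6003 + 493*sqrt(969))) ≈ -2.6757e-5)
(N + 2257943)*(-584209 - 3960916) = ((-69/9171424 - 17*sqrt(969)/27514272) + 2257943)*(-584209 - 3960916) = (20708552620763/9171424 - 17*sqrt(969)/27514272)*(-4545125) = -94122960230445430375/9171424 + 77267125*sqrt(969)/27514272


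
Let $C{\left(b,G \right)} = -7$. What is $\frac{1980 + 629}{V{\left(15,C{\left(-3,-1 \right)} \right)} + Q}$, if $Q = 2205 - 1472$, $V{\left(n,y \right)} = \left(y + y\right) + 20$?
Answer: $\frac{2609}{739} \approx 3.5304$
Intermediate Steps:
$V{\left(n,y \right)} = 20 + 2 y$ ($V{\left(n,y \right)} = 2 y + 20 = 20 + 2 y$)
$Q = 733$ ($Q = 2205 - 1472 = 733$)
$\frac{1980 + 629}{V{\left(15,C{\left(-3,-1 \right)} \right)} + Q} = \frac{1980 + 629}{\left(20 + 2 \left(-7\right)\right) + 733} = \frac{2609}{\left(20 - 14\right) + 733} = \frac{2609}{6 + 733} = \frac{2609}{739}$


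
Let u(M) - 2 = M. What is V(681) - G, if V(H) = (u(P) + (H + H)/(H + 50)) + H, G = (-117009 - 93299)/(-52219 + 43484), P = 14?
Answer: 4308705567/6385285 ≈ 674.79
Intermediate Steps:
u(M) = 2 + M
G = 210308/8735 (G = -210308/(-8735) = -210308*(-1/8735) = 210308/8735 ≈ 24.076)
V(H) = 16 + H + 2*H/(50 + H) (V(H) = ((2 + 14) + (H + H)/(H + 50)) + H = (16 + (2*H)/(50 + H)) + H = (16 + 2*H/(50 + H)) + H = 16 + H + 2*H/(50 + H))
V(681) - G = (800 + 681**2 + 68*681)/(50 + 681) - 1*210308/8735 = (800 + 463761 + 46308)/731 - 210308/8735 = (1/731)*510869 - 210308/8735 = 510869/731 - 210308/8735 = 4308705567/6385285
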